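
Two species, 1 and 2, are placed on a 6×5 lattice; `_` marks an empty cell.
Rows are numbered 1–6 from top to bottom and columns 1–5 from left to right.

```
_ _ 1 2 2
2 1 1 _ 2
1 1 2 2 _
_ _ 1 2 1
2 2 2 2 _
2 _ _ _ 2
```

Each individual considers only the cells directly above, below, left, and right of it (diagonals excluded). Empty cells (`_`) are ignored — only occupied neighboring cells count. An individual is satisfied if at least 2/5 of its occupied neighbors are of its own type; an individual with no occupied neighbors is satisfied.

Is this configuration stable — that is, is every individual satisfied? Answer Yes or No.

No

Row 1: (1,3)1 1/2 ✓ · (1,4)2 1/2 ✓ · (1,5)2 2/2 ✓
Row 2: (2,1)2 0/2 ✗ · (2,2)1 2/3 ✓ · (2,3)1 2/3 ✓ · (2,5)2 1/1 ✓
Row 3: (3,1)1 1/2 ✓ · (3,2)1 2/3 ✓ · (3,3)2 1/4 ✗ · (3,4)2 2/2 ✓
Row 4: (4,3)1 0/3 ✗ · (4,4)2 2/4 ✓ · (4,5)1 0/1 ✗
Row 5: (5,1)2 2/2 ✓ · (5,2)2 2/2 ✓ · (5,3)2 2/3 ✓ · (5,4)2 2/2 ✓
Row 6: (6,1)2 1/1 ✓ · (6,5)2 0/0 ✓
For instance (2,1) has only 0/2 same-type neighbors, below 2/5.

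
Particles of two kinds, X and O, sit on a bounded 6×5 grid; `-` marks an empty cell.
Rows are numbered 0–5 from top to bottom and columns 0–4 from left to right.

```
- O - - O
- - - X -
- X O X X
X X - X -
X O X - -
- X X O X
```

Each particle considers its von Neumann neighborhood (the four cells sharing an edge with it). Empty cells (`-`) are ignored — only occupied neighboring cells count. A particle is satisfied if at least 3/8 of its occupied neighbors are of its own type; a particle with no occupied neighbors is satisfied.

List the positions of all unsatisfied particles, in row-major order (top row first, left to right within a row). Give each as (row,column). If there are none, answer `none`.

(2,2), (4,1), (5,3), (5,4)

Row 0: (0,1)O 0/0 satisfied · (0,4)O 0/0 satisfied
Row 1: (1,3)X 1/1 satisfied
Row 2: (2,1)X 1/2 satisfied · (2,2)O 0/2 not · (2,3)X 3/4 satisfied · (2,4)X 1/1 satisfied
Row 3: (3,0)X 2/2 satisfied · (3,1)X 2/3 satisfied · (3,3)X 1/1 satisfied
Row 4: (4,0)X 1/2 satisfied · (4,1)O 0/4 not · (4,2)X 1/2 satisfied
Row 5: (5,1)X 1/2 satisfied · (5,2)X 2/3 satisfied · (5,3)O 0/2 not · (5,4)X 0/1 not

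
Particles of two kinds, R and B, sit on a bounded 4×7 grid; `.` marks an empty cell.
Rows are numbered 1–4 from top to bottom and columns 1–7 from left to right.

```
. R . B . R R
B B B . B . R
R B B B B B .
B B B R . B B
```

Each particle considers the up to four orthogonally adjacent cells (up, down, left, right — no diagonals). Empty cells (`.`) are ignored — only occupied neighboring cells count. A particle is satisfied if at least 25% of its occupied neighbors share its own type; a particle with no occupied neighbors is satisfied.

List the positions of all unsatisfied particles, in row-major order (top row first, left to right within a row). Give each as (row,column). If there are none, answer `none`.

(1,2), (3,1), (4,4)

Row 1: (1,2)R 0/1 unhappy · (1,4)B 0/0 ok · (1,6)R 1/1 ok · (1,7)R 2/2 ok
Row 2: (2,1)B 1/2 ok · (2,2)B 3/4 ok · (2,3)B 2/2 ok · (2,5)B 1/1 ok · (2,7)R 1/1 ok
Row 3: (3,1)R 0/3 unhappy · (3,2)B 3/4 ok · (3,3)B 4/4 ok · (3,4)B 2/3 ok · (3,5)B 3/3 ok · (3,6)B 2/2 ok
Row 4: (4,1)B 1/2 ok · (4,2)B 3/3 ok · (4,3)B 2/3 ok · (4,4)R 0/2 unhappy · (4,6)B 2/2 ok · (4,7)B 1/1 ok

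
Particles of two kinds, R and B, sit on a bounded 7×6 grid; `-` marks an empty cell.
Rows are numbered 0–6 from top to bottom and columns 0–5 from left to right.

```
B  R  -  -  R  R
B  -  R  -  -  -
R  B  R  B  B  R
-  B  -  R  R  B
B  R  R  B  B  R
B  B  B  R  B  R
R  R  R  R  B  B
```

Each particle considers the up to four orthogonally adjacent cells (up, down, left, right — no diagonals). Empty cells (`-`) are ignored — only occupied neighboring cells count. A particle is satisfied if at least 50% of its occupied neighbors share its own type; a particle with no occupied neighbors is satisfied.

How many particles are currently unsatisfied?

17

Row 0: (0,0)B 1/2 ✓ · (0,1)R 0/1 ✗ · (0,4)R 1/1 ✓ · (0,5)R 1/1 ✓
Row 1: (1,0)B 1/2 ✓ · (1,2)R 1/1 ✓
Row 2: (2,0)R 0/2 ✗ · (2,1)B 1/3 ✗ · (2,2)R 1/3 ✗ · (2,3)B 1/3 ✗ · (2,4)B 1/3 ✗ · (2,5)R 0/2 ✗
Row 3: (3,1)B 1/2 ✓ · (3,3)R 1/3 ✗ · (3,4)R 1/4 ✗ · (3,5)B 0/3 ✗
Row 4: (4,0)B 1/2 ✓ · (4,1)R 1/4 ✗ · (4,2)R 1/3 ✗ · (4,3)B 1/4 ✗ · (4,4)B 2/4 ✓ · (4,5)R 1/3 ✗
Row 5: (5,0)B 2/3 ✓ · (5,1)B 2/4 ✓ · (5,2)B 1/4 ✗ · (5,3)R 1/4 ✗ · (5,4)B 2/4 ✓ · (5,5)R 1/3 ✗
Row 6: (6,0)R 1/2 ✓ · (6,1)R 2/3 ✓ · (6,2)R 2/3 ✓ · (6,3)R 2/3 ✓ · (6,4)B 2/3 ✓ · (6,5)B 1/2 ✓
Unsatisfied: (0,1), (2,0), (2,1), (2,2), (2,3), (2,4), (2,5), (3,3), (3,4), (3,5), (4,1), (4,2), (4,3), (4,5), (5,2), (5,3), (5,5) — 17 in total.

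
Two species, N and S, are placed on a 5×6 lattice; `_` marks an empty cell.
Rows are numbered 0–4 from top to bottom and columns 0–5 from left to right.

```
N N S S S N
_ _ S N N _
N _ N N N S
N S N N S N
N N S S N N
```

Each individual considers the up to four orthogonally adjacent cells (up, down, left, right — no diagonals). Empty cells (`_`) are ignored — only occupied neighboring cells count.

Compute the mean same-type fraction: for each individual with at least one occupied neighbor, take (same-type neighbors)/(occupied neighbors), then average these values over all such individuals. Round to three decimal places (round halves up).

0.506

Row 0: (0,0)N 1/1 · (0,1)N 1/2 · (0,2)S 2/3 · (0,3)S 2/3 · (0,4)S 1/3 · (0,5)N 0/1
Row 1: (1,2)S 1/3 · (1,3)N 2/4 · (1,4)N 2/3
Row 2: (2,0)N 1/1 · (2,2)N 2/3 · (2,3)N 4/4 · (2,4)N 2/4 · (2,5)S 0/2
Row 3: (3,0)N 2/3 · (3,1)S 0/3 · (3,2)N 2/4 · (3,3)N 2/4 · (3,4)S 0/4 · (3,5)N 1/3
Row 4: (4,0)N 2/2 · (4,1)N 1/3 · (4,2)S 1/3 · (4,3)S 1/3 · (4,4)N 1/3 · (4,5)N 2/2
Sum over 26 individuals: 1/1 + 1/2 + 2/3 + 2/3 + 1/3 + 0/1 + 1/3 + 2/4 + 2/3 + 1/1 + 2/3 + 4/4 + 2/4 + 0/2 + 2/3 + 0/3 + 2/4 + 2/4 + 0/4 + 1/3 + 2/2 + 1/3 + 1/3 + 1/3 + 1/3 + 2/2 = 79/6; mean = 79/6 ÷ 26 = 79/156 = 0.506410… → 0.506.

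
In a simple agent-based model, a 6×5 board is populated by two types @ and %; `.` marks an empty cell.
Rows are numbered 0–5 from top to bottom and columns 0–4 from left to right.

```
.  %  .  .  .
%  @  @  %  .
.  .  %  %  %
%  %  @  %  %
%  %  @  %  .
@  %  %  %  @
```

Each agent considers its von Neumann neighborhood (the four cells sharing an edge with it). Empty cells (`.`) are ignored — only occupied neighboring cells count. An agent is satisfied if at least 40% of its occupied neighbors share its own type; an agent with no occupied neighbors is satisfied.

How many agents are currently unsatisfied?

Row 0: (0,1)% 0/1 not
Row 1: (1,0)% 0/1 not · (1,1)@ 1/3 not · (1,2)@ 1/3 not · (1,3)% 1/2 satisfied
Row 2: (2,2)% 1/3 not · (2,3)% 4/4 satisfied · (2,4)% 2/2 satisfied
Row 3: (3,0)% 2/2 satisfied · (3,1)% 2/3 satisfied · (3,2)@ 1/4 not · (3,3)% 3/4 satisfied · (3,4)% 2/2 satisfied
Row 4: (4,0)% 2/3 satisfied · (4,1)% 3/4 satisfied · (4,2)@ 1/4 not · (4,3)% 2/3 satisfied
Row 5: (5,0)@ 0/2 not · (5,1)% 2/3 satisfied · (5,2)% 2/3 satisfied · (5,3)% 2/3 satisfied · (5,4)@ 0/1 not
Unsatisfied: (0,1), (1,0), (1,1), (1,2), (2,2), (3,2), (4,2), (5,0), (5,4) — 9 in total.

9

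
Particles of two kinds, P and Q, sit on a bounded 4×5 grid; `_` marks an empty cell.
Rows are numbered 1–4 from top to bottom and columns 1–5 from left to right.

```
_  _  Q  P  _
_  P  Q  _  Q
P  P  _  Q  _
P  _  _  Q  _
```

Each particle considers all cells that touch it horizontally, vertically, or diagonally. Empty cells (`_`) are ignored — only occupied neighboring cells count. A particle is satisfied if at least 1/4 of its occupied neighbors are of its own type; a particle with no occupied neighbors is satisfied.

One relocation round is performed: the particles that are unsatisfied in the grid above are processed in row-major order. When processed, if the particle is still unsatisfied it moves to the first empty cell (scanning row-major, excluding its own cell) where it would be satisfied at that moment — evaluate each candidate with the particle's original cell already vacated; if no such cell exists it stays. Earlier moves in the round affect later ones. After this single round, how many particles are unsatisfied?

0

Initially unsatisfied (in order): (1,4).
  (1,4) → (1,1).
Resulting grid:
P _ Q _ _
_ P Q _ Q
P P _ Q _
P _ _ Q _
All satisfied now.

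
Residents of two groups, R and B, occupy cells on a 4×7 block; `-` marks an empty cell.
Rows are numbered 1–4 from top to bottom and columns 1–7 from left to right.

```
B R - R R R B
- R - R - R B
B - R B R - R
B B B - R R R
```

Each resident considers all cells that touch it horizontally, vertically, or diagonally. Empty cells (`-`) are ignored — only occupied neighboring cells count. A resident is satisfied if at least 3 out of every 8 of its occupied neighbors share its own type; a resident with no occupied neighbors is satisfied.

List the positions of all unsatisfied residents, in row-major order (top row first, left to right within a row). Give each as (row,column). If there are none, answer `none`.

Row 1: (1,1)B 0/2 ✗ · (1,2)R 1/2 ✓ · (1,4)R 2/2 ✓ · (1,5)R 4/4 ✓ · (1,6)R 2/4 ✓ · (1,7)B 1/3 ✗
Row 2: (2,2)R 2/4 ✓ · (2,4)R 4/5 ✓ · (2,6)R 4/6 ✓ · (2,7)B 1/4 ✗
Row 3: (3,1)B 2/3 ✓ · (3,3)R 2/5 ✓ · (3,4)B 1/5 ✗ · (3,5)R 4/5 ✓ · (3,7)R 3/4 ✓
Row 4: (4,1)B 2/2 ✓ · (4,2)B 3/4 ✓ · (4,3)B 2/3 ✓ · (4,5)R 2/3 ✓ · (4,6)R 4/4 ✓ · (4,7)R 2/2 ✓

(1,1), (1,7), (2,7), (3,4)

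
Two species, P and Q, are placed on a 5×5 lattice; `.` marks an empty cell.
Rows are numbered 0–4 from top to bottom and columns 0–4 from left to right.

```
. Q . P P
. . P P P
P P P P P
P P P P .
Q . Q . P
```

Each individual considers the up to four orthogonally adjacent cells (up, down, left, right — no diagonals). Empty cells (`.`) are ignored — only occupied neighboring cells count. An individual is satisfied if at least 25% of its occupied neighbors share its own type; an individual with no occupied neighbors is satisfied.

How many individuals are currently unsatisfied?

2

Row 0: (0,1)Q 0/0 satisfied · (0,3)P 2/2 satisfied · (0,4)P 2/2 satisfied
Row 1: (1,2)P 2/2 satisfied · (1,3)P 4/4 satisfied · (1,4)P 3/3 satisfied
Row 2: (2,0)P 2/2 satisfied · (2,1)P 3/3 satisfied · (2,2)P 4/4 satisfied · (2,3)P 4/4 satisfied · (2,4)P 2/2 satisfied
Row 3: (3,0)P 2/3 satisfied · (3,1)P 3/3 satisfied · (3,2)P 3/4 satisfied · (3,3)P 2/2 satisfied
Row 4: (4,0)Q 0/1 not · (4,2)Q 0/1 not · (4,4)P 0/0 satisfied
Unsatisfied: (4,0), (4,2) — 2 in total.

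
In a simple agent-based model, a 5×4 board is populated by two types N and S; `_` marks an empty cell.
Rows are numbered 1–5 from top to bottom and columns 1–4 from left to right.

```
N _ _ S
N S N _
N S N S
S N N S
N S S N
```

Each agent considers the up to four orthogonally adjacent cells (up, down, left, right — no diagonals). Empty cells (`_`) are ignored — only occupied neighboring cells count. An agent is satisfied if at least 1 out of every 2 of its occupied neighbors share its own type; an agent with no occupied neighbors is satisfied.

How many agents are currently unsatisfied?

(1,1)N 1/1 ✓
(1,4)S 0/0 ✓
(2,1)N 2/3 ✓
(2,2)S 1/3 ✗
(2,3)N 1/2 ✓
(3,1)N 1/3 ✗
(3,2)S 1/4 ✗
(3,3)N 2/4 ✓
(3,4)S 1/2 ✓
(4,1)S 0/3 ✗
(4,2)N 1/4 ✗
(4,3)N 2/4 ✓
(4,4)S 1/3 ✗
(5,1)N 0/2 ✗
(5,2)S 1/3 ✗
(5,3)S 1/3 ✗
(5,4)N 0/2 ✗
Unsatisfied: (2,2), (3,1), (3,2), (4,1), (4,2), (4,4), (5,1), (5,2), (5,3), (5,4) — 10 in total.

10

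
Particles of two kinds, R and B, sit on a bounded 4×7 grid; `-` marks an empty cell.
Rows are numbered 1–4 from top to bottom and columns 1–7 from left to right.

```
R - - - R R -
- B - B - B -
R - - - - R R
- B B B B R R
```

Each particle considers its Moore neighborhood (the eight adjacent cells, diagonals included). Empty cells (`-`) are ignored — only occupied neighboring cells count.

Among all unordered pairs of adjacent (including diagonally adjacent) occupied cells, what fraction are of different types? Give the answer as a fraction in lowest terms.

1/2

Scan each occupied cell's neighbors to the right and below (and the two forward diagonals) so each pair is counted once.
From row 1: 4 unlike of 5 pairs (running 4/5).
From row 2: 3 unlike of 3 pairs (running 7/8).
From row 3: 2 unlike of 7 pairs (running 9/15).
From row 4: 1 unlike of 5 pairs (running 10/20).
Total adjacent occupied pairs: 20; unlike-type pairs: 10.
10/20 reduces to 1/2.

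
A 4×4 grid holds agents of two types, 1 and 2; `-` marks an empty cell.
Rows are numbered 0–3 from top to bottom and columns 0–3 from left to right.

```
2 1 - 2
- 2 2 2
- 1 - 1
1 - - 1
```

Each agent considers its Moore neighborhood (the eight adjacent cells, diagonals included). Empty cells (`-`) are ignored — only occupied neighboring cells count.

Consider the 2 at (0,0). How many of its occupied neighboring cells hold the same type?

Occupied neighbors of (0,0): (0,1)=1, (1,1)=2.
Same type (2): 1 of 2.

1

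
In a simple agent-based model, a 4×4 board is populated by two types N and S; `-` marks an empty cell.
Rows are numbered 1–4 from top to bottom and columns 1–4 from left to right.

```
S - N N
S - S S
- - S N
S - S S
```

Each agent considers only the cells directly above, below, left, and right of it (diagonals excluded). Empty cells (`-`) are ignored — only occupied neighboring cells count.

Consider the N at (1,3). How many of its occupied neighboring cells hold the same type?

1

Occupied neighbors of (1,3): (2,3)=S, (1,4)=N.
Same type (N): 1 of 2.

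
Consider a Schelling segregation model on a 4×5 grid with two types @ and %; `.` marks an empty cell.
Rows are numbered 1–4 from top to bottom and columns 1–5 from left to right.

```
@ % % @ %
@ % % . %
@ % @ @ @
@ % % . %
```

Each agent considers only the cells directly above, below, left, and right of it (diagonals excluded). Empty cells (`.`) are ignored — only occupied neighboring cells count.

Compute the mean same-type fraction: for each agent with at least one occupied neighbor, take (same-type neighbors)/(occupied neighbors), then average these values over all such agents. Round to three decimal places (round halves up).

Row 1: (1,1)@ 1/2 · (1,2)% 2/3 · (1,3)% 2/3 · (1,4)@ 0/2 · (1,5)% 1/2
Row 2: (2,1)@ 2/3 · (2,2)% 3/4 · (2,3)% 2/3 · (2,5)% 1/2
Row 3: (3,1)@ 2/3 · (3,2)% 2/4 · (3,3)@ 1/4 · (3,4)@ 2/2 · (3,5)@ 1/3
Row 4: (4,1)@ 1/2 · (4,2)% 2/3 · (4,3)% 1/2 · (4,5)% 0/1
Sum over 18 agents: 1/2 + 2/3 + 2/3 + 0/2 + 1/2 + 2/3 + 3/4 + 2/3 + 1/2 + 2/3 + 2/4 + 1/4 + 2/2 + 1/3 + 1/2 + 2/3 + 1/2 + 0/1 = 28/3; mean = 28/3 ÷ 18 = 14/27 = 0.518518… → 0.519.

0.519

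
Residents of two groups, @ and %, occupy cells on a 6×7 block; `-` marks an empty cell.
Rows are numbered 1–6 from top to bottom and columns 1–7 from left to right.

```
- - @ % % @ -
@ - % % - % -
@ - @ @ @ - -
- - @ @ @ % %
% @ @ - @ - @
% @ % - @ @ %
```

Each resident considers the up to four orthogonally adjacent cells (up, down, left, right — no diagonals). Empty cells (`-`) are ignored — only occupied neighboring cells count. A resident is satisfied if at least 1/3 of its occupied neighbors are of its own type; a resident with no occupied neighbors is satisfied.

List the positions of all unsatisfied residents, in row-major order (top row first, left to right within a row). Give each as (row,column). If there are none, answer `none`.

(1,3), (1,6), (2,6), (5,7), (6,3), (6,7)

(1,3)@ 0/2 not
(1,4)% 2/3 satisfied
(1,5)% 1/2 satisfied
(1,6)@ 0/2 not
(2,1)@ 1/1 satisfied
(2,3)% 1/3 satisfied
(2,4)% 2/3 satisfied
(2,6)% 0/1 not
(3,1)@ 1/1 satisfied
(3,3)@ 2/3 satisfied
(3,4)@ 3/4 satisfied
(3,5)@ 2/2 satisfied
(4,3)@ 3/3 satisfied
(4,4)@ 3/3 satisfied
(4,5)@ 3/4 satisfied
(4,6)% 1/2 satisfied
(4,7)% 1/2 satisfied
(5,1)% 1/2 satisfied
(5,2)@ 2/3 satisfied
(5,3)@ 2/3 satisfied
(5,5)@ 2/2 satisfied
(5,7)@ 0/2 not
(6,1)% 1/2 satisfied
(6,2)@ 1/3 satisfied
(6,3)% 0/2 not
(6,5)@ 2/2 satisfied
(6,6)@ 1/2 satisfied
(6,7)% 0/2 not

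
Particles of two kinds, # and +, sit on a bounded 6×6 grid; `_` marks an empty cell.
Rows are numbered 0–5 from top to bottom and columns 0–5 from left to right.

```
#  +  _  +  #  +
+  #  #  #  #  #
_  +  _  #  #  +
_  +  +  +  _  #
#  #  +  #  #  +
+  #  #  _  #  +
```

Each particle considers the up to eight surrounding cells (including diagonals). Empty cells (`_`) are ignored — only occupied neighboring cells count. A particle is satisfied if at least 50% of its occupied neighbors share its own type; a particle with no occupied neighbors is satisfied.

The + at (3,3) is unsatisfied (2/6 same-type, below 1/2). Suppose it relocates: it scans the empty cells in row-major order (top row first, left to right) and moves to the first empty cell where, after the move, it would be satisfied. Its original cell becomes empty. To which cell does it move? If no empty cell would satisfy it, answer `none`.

(2,0)

Vacating (3,3). Empty cells in order:
  (0,2): 2/5 same-type → still unsatisfied.
  (2,0): 3/4 same-type → satisfied — stop here.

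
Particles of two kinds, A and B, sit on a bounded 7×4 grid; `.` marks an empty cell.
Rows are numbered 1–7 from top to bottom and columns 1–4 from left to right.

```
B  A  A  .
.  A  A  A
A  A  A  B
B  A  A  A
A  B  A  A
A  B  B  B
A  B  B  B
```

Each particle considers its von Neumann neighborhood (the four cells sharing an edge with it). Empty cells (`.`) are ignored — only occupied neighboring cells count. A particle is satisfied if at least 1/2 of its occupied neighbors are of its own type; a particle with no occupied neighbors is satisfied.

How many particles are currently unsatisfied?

5

Row 1: (1,1)B 0/1 not · (1,2)A 2/3 satisfied · (1,3)A 2/2 satisfied
Row 2: (2,2)A 3/3 satisfied · (2,3)A 4/4 satisfied · (2,4)A 1/2 satisfied
Row 3: (3,1)A 1/2 satisfied · (3,2)A 4/4 satisfied · (3,3)A 3/4 satisfied · (3,4)B 0/3 not
Row 4: (4,1)B 0/3 not · (4,2)A 2/4 satisfied · (4,3)A 4/4 satisfied · (4,4)A 2/3 satisfied
Row 5: (5,1)A 1/3 not · (5,2)B 1/4 not · (5,3)A 2/4 satisfied · (5,4)A 2/3 satisfied
Row 6: (6,1)A 2/3 satisfied · (6,2)B 3/4 satisfied · (6,3)B 3/4 satisfied · (6,4)B 2/3 satisfied
Row 7: (7,1)A 1/2 satisfied · (7,2)B 2/3 satisfied · (7,3)B 3/3 satisfied · (7,4)B 2/2 satisfied
Unsatisfied: (1,1), (3,4), (4,1), (5,1), (5,2) — 5 in total.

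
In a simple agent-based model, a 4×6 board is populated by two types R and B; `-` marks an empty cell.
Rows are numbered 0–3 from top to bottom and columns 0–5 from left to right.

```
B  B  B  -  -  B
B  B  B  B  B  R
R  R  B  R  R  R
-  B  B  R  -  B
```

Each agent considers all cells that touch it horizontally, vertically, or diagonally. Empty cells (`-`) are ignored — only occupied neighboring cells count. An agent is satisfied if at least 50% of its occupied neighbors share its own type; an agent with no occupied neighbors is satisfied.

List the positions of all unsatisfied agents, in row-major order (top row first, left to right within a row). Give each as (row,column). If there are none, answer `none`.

(0,0)B 3/3 satisfied
(0,1)B 5/5 satisfied
(0,2)B 4/4 satisfied
(0,5)B 1/2 satisfied
(1,0)B 3/5 satisfied
(1,1)B 6/8 satisfied
(1,2)B 5/7 satisfied
(1,3)B 4/6 satisfied
(1,4)B 2/6 not
(1,5)R 2/4 satisfied
(2,0)R 1/4 not
(2,1)R 1/7 not
(2,2)B 5/8 satisfied
(2,3)R 2/7 not
(2,4)R 4/7 satisfied
(2,5)R 2/4 satisfied
(3,1)B 2/4 satisfied
(3,2)B 2/5 not
(3,3)R 2/4 satisfied
(3,5)B 0/2 not

(1,4), (2,0), (2,1), (2,3), (3,2), (3,5)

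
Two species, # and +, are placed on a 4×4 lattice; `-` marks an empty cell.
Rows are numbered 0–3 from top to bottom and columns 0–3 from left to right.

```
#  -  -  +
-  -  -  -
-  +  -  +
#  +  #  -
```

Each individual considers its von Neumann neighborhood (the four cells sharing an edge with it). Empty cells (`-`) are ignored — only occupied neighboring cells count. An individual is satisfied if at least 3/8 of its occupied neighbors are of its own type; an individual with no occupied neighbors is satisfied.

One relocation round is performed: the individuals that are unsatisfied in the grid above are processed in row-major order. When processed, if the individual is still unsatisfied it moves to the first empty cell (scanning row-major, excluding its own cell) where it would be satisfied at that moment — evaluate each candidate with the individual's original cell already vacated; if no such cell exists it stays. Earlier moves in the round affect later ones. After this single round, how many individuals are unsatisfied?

Initially unsatisfied (in order): (3,0), (3,1), (3,2).
  (3,0) → (0,1).
  (3,1): now satisfied by earlier moves; stays.
  (3,2) → (0,2).
Resulting grid:
# # # +
- - - -
- + - +
- + - -
Unsatisfied now: (0,3).

1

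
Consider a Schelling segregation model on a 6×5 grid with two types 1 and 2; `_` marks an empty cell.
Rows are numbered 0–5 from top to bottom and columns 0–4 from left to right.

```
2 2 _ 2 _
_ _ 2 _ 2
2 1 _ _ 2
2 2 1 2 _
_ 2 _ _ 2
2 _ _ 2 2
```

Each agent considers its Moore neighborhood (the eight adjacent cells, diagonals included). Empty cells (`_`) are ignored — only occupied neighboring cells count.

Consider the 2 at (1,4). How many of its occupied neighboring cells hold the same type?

2

Occupied neighbors of (1,4): (0,3)=2, (2,4)=2.
Same type (2): 2 of 2.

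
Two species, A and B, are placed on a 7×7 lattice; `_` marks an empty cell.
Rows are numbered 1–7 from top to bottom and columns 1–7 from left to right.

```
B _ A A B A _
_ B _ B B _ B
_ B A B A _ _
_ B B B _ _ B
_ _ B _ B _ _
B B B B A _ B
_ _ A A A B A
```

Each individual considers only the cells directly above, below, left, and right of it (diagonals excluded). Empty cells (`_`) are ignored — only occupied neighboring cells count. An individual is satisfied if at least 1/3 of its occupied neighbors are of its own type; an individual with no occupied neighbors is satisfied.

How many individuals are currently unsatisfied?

7

(1,1)B 0/0 satisfied
(1,3)A 1/1 satisfied
(1,4)A 1/3 satisfied
(1,5)B 1/3 satisfied
(1,6)A 0/1 not
(2,2)B 1/1 satisfied
(2,4)B 2/3 satisfied
(2,5)B 2/3 satisfied
(2,7)B 0/0 satisfied
(3,2)B 2/3 satisfied
(3,3)A 0/3 not
(3,4)B 2/4 satisfied
(3,5)A 0/2 not
(4,2)B 2/2 satisfied
(4,3)B 3/4 satisfied
(4,4)B 2/2 satisfied
(4,7)B 0/0 satisfied
(5,3)B 2/2 satisfied
(5,5)B 0/1 not
(6,1)B 1/1 satisfied
(6,2)B 2/2 satisfied
(6,3)B 3/4 satisfied
(6,4)B 1/3 satisfied
(6,5)A 1/3 satisfied
(6,7)B 0/1 not
(7,3)A 1/2 satisfied
(7,4)A 2/3 satisfied
(7,5)A 2/3 satisfied
(7,6)B 0/2 not
(7,7)A 0/2 not
Unsatisfied: (1,6), (3,3), (3,5), (5,5), (6,7), (7,6), (7,7) — 7 in total.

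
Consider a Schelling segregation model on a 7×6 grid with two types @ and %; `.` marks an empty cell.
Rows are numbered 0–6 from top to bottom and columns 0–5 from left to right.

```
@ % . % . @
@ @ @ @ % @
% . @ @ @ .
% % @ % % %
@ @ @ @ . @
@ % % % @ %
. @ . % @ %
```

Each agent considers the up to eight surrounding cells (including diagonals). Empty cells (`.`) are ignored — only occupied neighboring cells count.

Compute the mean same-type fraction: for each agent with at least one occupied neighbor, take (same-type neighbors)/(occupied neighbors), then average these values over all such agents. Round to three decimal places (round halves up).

Row 0: (0,0)@ 2/3 · (0,1)% 0/4 · (0,3)% 1/3 · (0,5)@ 1/2
Row 1: (1,0)@ 2/4 · (1,1)@ 4/6 · (1,2)@ 4/6 · (1,3)@ 4/6 · (1,4)% 1/6 · (1,5)@ 2/3
Row 2: (2,0)% 2/4 · (2,2)@ 5/7 · (2,3)@ 5/8 · (2,4)@ 3/7
Row 3: (3,0)% 2/4 · (3,1)% 2/7 · (3,2)@ 5/7 · (3,3)% 1/7 · (3,4)% 2/6 · (3,5)% 1/3
Row 4: (4,0)@ 2/5 · (4,1)@ 4/8 · (4,2)@ 3/8 · (4,3)@ 3/7 · (4,5)@ 1/4
Row 5: (5,0)@ 3/4 · (5,1)% 1/6 · (5,2)% 3/7 · (5,3)% 2/6 · (5,4)@ 3/7 · (5,5)% 1/4
Row 6: (6,1)@ 1/3 · (6,3)% 2/4 · (6,4)@ 1/5 · (6,5)% 1/3
Sum over 35 agents: 2/3 + 0/4 + 1/3 + 1/2 + 2/4 + 4/6 + 4/6 + 4/6 + 1/6 + 2/3 + 2/4 + 5/7 + 5/8 + 3/7 + 2/4 + 2/7 + 5/7 + 1/7 + 2/6 + 1/3 + 2/5 + 4/8 + 3/8 + 3/7 + 1/4 + 3/4 + 1/6 + 3/7 + 2/6 + 3/7 + 1/4 + 1/3 + 2/4 + 1/5 + 1/3 = 6337/420; mean = 6337/420 ÷ 35 = 6337/14700 = 0.431088… → 0.431.

0.431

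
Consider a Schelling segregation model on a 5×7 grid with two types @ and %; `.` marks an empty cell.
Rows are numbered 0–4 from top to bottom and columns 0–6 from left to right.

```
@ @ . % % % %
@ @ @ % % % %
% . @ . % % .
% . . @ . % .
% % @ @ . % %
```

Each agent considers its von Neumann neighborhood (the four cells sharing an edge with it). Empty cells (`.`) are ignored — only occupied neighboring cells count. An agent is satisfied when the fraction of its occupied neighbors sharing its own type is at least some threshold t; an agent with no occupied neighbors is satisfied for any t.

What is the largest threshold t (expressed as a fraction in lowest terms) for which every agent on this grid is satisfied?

(0,0)@ 2/2
(0,1)@ 2/2
(0,3)% 2/2
(0,4)% 3/3
(0,5)% 3/3
(0,6)% 2/2
(1,0)@ 2/3
(1,1)@ 3/3
(1,2)@ 2/3
(1,3)% 2/3
(1,4)% 4/4
(1,5)% 4/4
(1,6)% 2/2
(2,0)% 1/2
(2,2)@ 1/1
(2,4)% 2/2
(2,5)% 3/3
(3,0)% 2/2
(3,3)@ 1/1
(3,5)% 2/2
(4,0)% 2/2
(4,1)% 1/2
(4,2)@ 1/2
(4,3)@ 2/2
(4,5)% 2/2
(4,6)% 1/1
The smallest same-type fraction is 1/2 at (2,0), which reduces to 1/2. Any threshold above that leaves this agent unsatisfied.

1/2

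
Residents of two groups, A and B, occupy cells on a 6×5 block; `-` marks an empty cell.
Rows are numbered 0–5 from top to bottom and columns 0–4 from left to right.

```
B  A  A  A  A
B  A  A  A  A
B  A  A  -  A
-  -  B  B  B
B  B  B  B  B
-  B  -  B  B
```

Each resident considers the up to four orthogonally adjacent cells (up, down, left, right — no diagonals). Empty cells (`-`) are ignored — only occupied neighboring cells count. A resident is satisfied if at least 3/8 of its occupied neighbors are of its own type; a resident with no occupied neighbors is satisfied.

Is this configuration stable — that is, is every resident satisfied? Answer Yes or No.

Row 0: (0,0)B 1/2 ✓ · (0,1)A 2/3 ✓ · (0,2)A 3/3 ✓ · (0,3)A 3/3 ✓ · (0,4)A 2/2 ✓
Row 1: (1,0)B 2/3 ✓ · (1,1)A 3/4 ✓ · (1,2)A 4/4 ✓ · (1,3)A 3/3 ✓ · (1,4)A 3/3 ✓
Row 2: (2,0)B 1/2 ✓ · (2,1)A 2/3 ✓ · (2,2)A 2/3 ✓ · (2,4)A 1/2 ✓
Row 3: (3,2)B 2/3 ✓ · (3,3)B 3/3 ✓ · (3,4)B 2/3 ✓
Row 4: (4,0)B 1/1 ✓ · (4,1)B 3/3 ✓ · (4,2)B 3/3 ✓ · (4,3)B 4/4 ✓ · (4,4)B 3/3 ✓
Row 5: (5,1)B 1/1 ✓ · (5,3)B 2/2 ✓ · (5,4)B 2/2 ✓
All meet the threshold, so the configuration is stable.

Yes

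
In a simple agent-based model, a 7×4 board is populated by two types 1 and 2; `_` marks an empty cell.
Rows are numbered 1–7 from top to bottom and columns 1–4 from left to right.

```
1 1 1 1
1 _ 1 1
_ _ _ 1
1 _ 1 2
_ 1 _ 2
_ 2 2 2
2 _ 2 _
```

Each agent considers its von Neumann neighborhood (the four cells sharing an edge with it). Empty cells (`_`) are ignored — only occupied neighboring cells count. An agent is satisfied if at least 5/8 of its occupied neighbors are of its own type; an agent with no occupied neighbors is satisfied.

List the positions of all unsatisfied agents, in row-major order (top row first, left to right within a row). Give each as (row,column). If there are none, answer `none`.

Row 1: (1,1)1 2/2 ✓ · (1,2)1 2/2 ✓ · (1,3)1 3/3 ✓ · (1,4)1 2/2 ✓
Row 2: (2,1)1 1/1 ✓ · (2,3)1 2/2 ✓ · (2,4)1 3/3 ✓
Row 3: (3,4)1 1/2 ✗
Row 4: (4,1)1 0/0 ✓ · (4,3)1 0/1 ✗ · (4,4)2 1/3 ✗
Row 5: (5,2)1 0/1 ✗ · (5,4)2 2/2 ✓
Row 6: (6,2)2 1/2 ✗ · (6,3)2 3/3 ✓ · (6,4)2 2/2 ✓
Row 7: (7,1)2 0/0 ✓ · (7,3)2 1/1 ✓

(3,4), (4,3), (4,4), (5,2), (6,2)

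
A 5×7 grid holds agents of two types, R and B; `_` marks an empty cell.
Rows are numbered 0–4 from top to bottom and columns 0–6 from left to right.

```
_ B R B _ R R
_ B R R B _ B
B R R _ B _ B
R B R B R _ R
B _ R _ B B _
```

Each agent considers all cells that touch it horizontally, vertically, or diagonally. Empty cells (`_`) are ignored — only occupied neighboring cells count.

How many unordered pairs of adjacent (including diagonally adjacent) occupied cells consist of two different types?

Scan each occupied cell's neighbors to the right and below (and the two forward diagonals) so each pair is counted once.
Row 0: B(0,1)–R(0,2)≠ B(0,1)–B(1,1)= B(0,1)–R(1,2)≠ R(0,2)–B(0,3)≠ R(0,2)–R(1,2)= R(0,2)–R(1,3)= R(0,2)–B(1,1)≠ B(0,3)–R(1,3)≠ B(0,3)–B(1,4)= B(0,3)–R(1,2)≠ R(0,5)–R(0,6)= R(0,5)–B(1,6)≠ R(0,5)–B(1,4)≠ R(0,6)–B(1,6)≠  → 9/14 unlike.
Row 1: B(1,1)–R(1,2)≠ B(1,1)–R(2,1)≠ B(1,1)–R(2,2)≠ B(1,1)–B(2,0)= R(1,2)–R(1,3)= R(1,2)–R(2,2)= R(1,2)–R(2,1)= R(1,3)–B(1,4)≠ R(1,3)–B(2,4)≠ R(1,3)–R(2,2)= B(1,4)–B(2,4)= B(1,6)–B(2,6)=  → 5/12 unlike.
Row 2: B(2,0)–R(2,1)≠ B(2,0)–R(3,0)≠ B(2,0)–B(3,1)= R(2,1)–R(2,2)= R(2,1)–B(3,1)≠ R(2,1)–R(3,2)= R(2,1)–R(3,0)= R(2,2)–R(3,2)= R(2,2)–B(3,3)≠ R(2,2)–B(3,1)≠ B(2,4)–R(3,4)≠ B(2,4)–B(3,3)= B(2,6)–R(3,6)≠  → 7/13 unlike.
Row 3: R(3,0)–B(3,1)≠ R(3,0)–B(4,0)≠ B(3,1)–R(3,2)≠ B(3,1)–R(4,2)≠ B(3,1)–B(4,0)= R(3,2)–B(3,3)≠ R(3,2)–R(4,2)= B(3,3)–R(3,4)≠ B(3,3)–B(4,4)= B(3,3)–R(4,2)≠ R(3,4)–B(4,4)≠ R(3,4)–B(4,5)≠ R(3,6)–B(4,5)≠  → 10/13 unlike.
Row 4: B(4,4)–B(4,5)=  → 0/1 unlike.
Total adjacent occupied pairs: 53; unlike-type pairs: 31.

31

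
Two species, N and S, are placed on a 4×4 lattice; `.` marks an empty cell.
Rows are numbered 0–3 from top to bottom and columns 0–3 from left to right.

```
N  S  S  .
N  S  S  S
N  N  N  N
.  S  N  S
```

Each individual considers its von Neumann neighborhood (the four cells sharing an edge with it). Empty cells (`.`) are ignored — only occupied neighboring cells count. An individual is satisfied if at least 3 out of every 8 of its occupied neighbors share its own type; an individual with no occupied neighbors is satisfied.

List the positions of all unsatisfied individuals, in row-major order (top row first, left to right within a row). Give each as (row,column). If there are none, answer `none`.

(0,0)N 1/2 satisfied
(0,1)S 2/3 satisfied
(0,2)S 2/2 satisfied
(1,0)N 2/3 satisfied
(1,1)S 2/4 satisfied
(1,2)S 3/4 satisfied
(1,3)S 1/2 satisfied
(2,0)N 2/2 satisfied
(2,1)N 2/4 satisfied
(2,2)N 3/4 satisfied
(2,3)N 1/3 not
(3,1)S 0/2 not
(3,2)N 1/3 not
(3,3)S 0/2 not

(2,3), (3,1), (3,2), (3,3)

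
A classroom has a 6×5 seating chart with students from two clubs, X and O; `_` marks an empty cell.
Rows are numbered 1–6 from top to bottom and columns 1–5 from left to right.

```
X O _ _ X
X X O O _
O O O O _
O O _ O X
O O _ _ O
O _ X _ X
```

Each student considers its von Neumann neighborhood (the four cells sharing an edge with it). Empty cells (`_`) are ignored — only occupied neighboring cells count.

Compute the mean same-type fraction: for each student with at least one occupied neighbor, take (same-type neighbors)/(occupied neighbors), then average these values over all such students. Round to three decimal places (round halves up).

0.632

(1,1)X 1/2
(1,2)O 0/2
(1,5)X — no occupied neighbors
(2,1)X 2/3
(2,2)X 1/4
(2,3)O 2/3
(2,4)O 2/2
(3,1)O 2/3
(3,2)O 3/4
(3,3)O 3/3
(3,4)O 3/3
(4,1)O 3/3
(4,2)O 3/3
(4,4)O 1/2
(4,5)X 0/2
(5,1)O 3/3
(5,2)O 2/2
(5,5)O 0/2
(6,1)O 1/1
(6,3)X — no occupied neighbors
(6,5)X 0/1
Sum over 19 students: 1/2 + 0/2 + 2/3 + 1/4 + 2/3 + 2/2 + 2/3 + 3/4 + 3/3 + 3/3 + 3/3 + 3/3 + 1/2 + 0/2 + 3/3 + 2/2 + 0/2 + 1/1 + 0/1 = 12; mean = 12 ÷ 19 = 12/19 = 0.631578… → 0.632.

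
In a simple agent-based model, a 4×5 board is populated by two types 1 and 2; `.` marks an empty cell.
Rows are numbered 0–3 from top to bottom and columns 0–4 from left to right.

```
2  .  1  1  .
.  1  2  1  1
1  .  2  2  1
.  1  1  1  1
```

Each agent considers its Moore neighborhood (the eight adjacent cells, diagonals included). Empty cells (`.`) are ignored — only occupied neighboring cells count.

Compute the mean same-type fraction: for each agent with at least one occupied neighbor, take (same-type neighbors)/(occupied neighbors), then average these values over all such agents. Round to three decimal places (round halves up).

0.555

(0,0)2 0/1
(0,2)1 3/4
(0,3)1 3/4
(1,1)1 2/5
(1,2)2 2/6
(1,3)1 4/7
(1,4)1 3/4
(2,0)1 2/2
(2,2)2 2/7
(2,3)2 2/8
(2,4)1 4/5
(3,1)1 2/3
(3,2)1 2/4
(3,3)1 3/5
(3,4)1 2/3
Sum over 15 agents: 0/1 + 3/4 + 3/4 + 2/5 + 2/6 + 4/7 + 3/4 + 2/2 + 2/7 + 2/8 + 4/5 + 2/3 + 2/4 + 3/5 + 2/3 = 874/105; mean = 874/105 ÷ 15 = 874/1575 = 0.554920… → 0.555.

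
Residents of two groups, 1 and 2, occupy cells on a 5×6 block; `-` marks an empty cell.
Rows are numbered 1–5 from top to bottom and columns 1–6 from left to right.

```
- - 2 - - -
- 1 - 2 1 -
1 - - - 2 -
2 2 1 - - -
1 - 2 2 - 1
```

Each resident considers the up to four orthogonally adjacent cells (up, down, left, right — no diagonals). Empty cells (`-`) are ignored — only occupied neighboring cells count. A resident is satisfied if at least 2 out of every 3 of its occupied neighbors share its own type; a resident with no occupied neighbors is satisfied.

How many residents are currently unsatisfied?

9

Row 1: (1,3)2 0/0 ✓
Row 2: (2,2)1 0/0 ✓ · (2,4)2 0/1 ✗ · (2,5)1 0/2 ✗
Row 3: (3,1)1 0/1 ✗ · (3,5)2 0/1 ✗
Row 4: (4,1)2 1/3 ✗ · (4,2)2 1/2 ✗ · (4,3)1 0/2 ✗
Row 5: (5,1)1 0/1 ✗ · (5,3)2 1/2 ✗ · (5,4)2 1/1 ✓ · (5,6)1 0/0 ✓
Unsatisfied: (2,4), (2,5), (3,1), (3,5), (4,1), (4,2), (4,3), (5,1), (5,3) — 9 in total.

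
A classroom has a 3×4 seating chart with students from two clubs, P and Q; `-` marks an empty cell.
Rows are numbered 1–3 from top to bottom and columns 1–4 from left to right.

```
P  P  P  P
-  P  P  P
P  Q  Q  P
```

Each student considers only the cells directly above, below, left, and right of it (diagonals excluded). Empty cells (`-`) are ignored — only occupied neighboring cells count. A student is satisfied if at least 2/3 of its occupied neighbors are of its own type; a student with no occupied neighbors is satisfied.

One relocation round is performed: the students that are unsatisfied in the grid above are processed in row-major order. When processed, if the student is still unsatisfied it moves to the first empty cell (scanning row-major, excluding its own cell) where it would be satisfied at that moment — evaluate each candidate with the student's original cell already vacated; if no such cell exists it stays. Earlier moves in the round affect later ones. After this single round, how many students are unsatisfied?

3

Initially unsatisfied (in order): (3,1), (3,2), (3,3), (3,4).
  (3,1) → (2,1).
  (3,2): no empty cell satisfies it; stays.
  (3,3): no empty cell satisfies it; stays.
  (3,4): no empty cell satisfies it; stays.
Resulting grid:
P P P P
P P P P
- Q Q P
Unsatisfied now: (3,2), (3,3), (3,4).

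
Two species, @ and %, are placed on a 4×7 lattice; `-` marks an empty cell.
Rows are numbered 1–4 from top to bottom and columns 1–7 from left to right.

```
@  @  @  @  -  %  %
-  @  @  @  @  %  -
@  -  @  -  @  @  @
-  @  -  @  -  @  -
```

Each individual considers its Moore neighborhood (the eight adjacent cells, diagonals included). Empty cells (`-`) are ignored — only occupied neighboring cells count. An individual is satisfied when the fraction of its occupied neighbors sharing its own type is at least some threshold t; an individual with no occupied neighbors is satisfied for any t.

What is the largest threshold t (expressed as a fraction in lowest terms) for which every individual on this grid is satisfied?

1/3

Row 1: (1,1)@ 2/2 · (1,2)@ 4/4 · (1,3)@ 5/5 · (1,4)@ 4/4 · (1,6)% 2/3 · (1,7)% 2/2
Row 2: (2,2)@ 6/6 · (2,3)@ 6/6 · (2,4)@ 6/6 · (2,5)@ 4/6 · (2,6)% 2/6
Row 3: (3,1)@ 2/2 · (3,3)@ 5/5 · (3,5)@ 5/6 · (3,6)@ 4/5 · (3,7)@ 2/3
Row 4: (4,2)@ 2/2 · (4,4)@ 2/2 · (4,6)@ 3/3
The smallest same-type fraction is 2/6 at (2,6), which reduces to 1/3. Any threshold above that leaves this individual unsatisfied.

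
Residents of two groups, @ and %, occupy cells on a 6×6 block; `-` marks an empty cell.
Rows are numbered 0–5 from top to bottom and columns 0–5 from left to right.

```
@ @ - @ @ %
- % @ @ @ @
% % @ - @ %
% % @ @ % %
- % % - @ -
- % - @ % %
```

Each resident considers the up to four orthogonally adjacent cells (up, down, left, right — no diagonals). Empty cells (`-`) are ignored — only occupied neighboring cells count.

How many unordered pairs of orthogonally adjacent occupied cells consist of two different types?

14

Scan each occupied cell's neighbors to the right and below so each pair is counted once.
Row 0: @(0,0)–@(0,1)= @(0,1)–%(1,1)≠ @(0,3)–@(0,4)= @(0,3)–@(1,3)= @(0,4)–%(0,5)≠ @(0,4)–@(1,4)= %(0,5)–@(1,5)≠  → 3/7 unlike.
Row 1: %(1,1)–@(1,2)≠ %(1,1)–%(2,1)= @(1,2)–@(1,3)= @(1,2)–@(2,2)= @(1,3)–@(1,4)= @(1,4)–@(1,5)= @(1,4)–@(2,4)= @(1,5)–%(2,5)≠  → 2/8 unlike.
Row 2: %(2,0)–%(2,1)= %(2,0)–%(3,0)= %(2,1)–@(2,2)≠ %(2,1)–%(3,1)= @(2,2)–@(3,2)= @(2,4)–%(2,5)≠ @(2,4)–%(3,4)≠ %(2,5)–%(3,5)=  → 3/8 unlike.
Row 3: %(3,0)–%(3,1)= %(3,1)–@(3,2)≠ %(3,1)–%(4,1)= @(3,2)–@(3,3)= @(3,2)–%(4,2)≠ @(3,3)–%(3,4)≠ %(3,4)–%(3,5)= %(3,4)–@(4,4)≠  → 4/8 unlike.
Row 4: %(4,1)–%(4,2)= %(4,1)–%(5,1)= @(4,4)–%(5,4)≠  → 1/3 unlike.
Row 5: @(5,3)–%(5,4)≠ %(5,4)–%(5,5)=  → 1/2 unlike.
Total adjacent occupied pairs: 36; unlike-type pairs: 14.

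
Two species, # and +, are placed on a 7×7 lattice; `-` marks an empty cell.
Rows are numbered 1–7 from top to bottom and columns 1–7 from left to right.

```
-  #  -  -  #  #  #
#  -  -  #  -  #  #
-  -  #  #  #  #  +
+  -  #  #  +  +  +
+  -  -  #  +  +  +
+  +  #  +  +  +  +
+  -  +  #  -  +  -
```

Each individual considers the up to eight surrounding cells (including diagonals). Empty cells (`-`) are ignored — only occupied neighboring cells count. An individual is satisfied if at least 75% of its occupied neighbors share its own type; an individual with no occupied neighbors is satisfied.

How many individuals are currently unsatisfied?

11

Row 1: (1,2)# 1/1 satisfied · (1,5)# 3/3 satisfied · (1,6)# 4/4 satisfied · (1,7)# 3/3 satisfied
Row 2: (2,1)# 1/1 satisfied · (2,4)# 4/4 satisfied · (2,6)# 6/7 satisfied · (2,7)# 4/5 satisfied
Row 3: (3,3)# 4/4 satisfied · (3,4)# 5/6 satisfied · (3,5)# 5/7 not · (3,6)# 3/7 not · (3,7)+ 2/5 not
Row 4: (4,1)+ 1/1 satisfied · (4,3)# 4/4 satisfied · (4,4)# 5/7 not · (4,5)+ 3/8 not · (4,6)+ 6/8 satisfied · (4,7)+ 4/5 satisfied
Row 5: (5,1)+ 3/3 satisfied · (5,4)# 3/7 not · (5,5)+ 6/8 satisfied · (5,6)+ 8/8 satisfied · (5,7)+ 5/5 satisfied
Row 6: (6,1)+ 3/3 satisfied · (6,2)+ 4/5 satisfied · (6,3)# 2/5 not · (6,4)+ 3/6 not · (6,5)+ 5/7 not · (6,6)+ 6/6 satisfied · (6,7)+ 4/4 satisfied
Row 7: (7,1)+ 2/2 satisfied · (7,3)+ 2/4 not · (7,4)# 1/4 not · (7,6)+ 3/3 satisfied
Unsatisfied: (3,5), (3,6), (3,7), (4,4), (4,5), (5,4), (6,3), (6,4), (6,5), (7,3), (7,4) — 11 in total.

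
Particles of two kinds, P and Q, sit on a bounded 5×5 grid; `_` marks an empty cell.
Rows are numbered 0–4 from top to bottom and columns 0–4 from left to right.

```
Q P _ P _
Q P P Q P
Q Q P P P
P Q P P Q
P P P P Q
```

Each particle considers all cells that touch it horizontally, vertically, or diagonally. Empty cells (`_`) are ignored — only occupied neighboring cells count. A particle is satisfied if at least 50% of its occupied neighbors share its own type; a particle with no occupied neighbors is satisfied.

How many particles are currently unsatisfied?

Row 0: (0,0)Q 1/3 unhappy · (0,1)P 2/4 ok · (0,3)P 2/3 ok
Row 1: (1,0)Q 3/5 ok · (1,1)P 3/7 unhappy · (1,2)P 5/7 ok · (1,3)Q 0/6 unhappy · (1,4)P 3/4 ok
Row 2: (2,0)Q 3/5 ok · (2,1)Q 3/8 unhappy · (2,2)P 5/8 ok · (2,3)P 6/8 ok · (2,4)P 3/5 ok
Row 3: (3,0)P 2/5 unhappy · (3,1)Q 2/8 unhappy · (3,2)P 6/8 ok · (3,3)P 6/8 ok · (3,4)Q 1/5 unhappy
Row 4: (4,0)P 2/3 ok · (4,1)P 4/5 ok · (4,2)P 4/5 ok · (4,3)P 3/5 ok · (4,4)Q 1/3 unhappy
Unsatisfied: (0,0), (1,1), (1,3), (2,1), (3,0), (3,1), (3,4), (4,4) — 8 in total.

8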